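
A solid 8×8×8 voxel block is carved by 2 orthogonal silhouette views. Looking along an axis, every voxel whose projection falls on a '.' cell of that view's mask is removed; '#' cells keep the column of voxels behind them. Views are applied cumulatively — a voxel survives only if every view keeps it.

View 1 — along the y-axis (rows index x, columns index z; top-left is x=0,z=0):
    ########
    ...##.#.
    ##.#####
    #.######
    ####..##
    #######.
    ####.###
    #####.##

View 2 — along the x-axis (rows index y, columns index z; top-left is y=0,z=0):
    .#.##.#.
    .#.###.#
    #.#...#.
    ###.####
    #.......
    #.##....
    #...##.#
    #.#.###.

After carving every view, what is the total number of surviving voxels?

voxel count = 208

start: 8×8×8 = 512 voxels
step 1: project along y, AND mask (52/64) → |grid| = 416
step 2: project along x, AND mask (32/64) → |grid| = 208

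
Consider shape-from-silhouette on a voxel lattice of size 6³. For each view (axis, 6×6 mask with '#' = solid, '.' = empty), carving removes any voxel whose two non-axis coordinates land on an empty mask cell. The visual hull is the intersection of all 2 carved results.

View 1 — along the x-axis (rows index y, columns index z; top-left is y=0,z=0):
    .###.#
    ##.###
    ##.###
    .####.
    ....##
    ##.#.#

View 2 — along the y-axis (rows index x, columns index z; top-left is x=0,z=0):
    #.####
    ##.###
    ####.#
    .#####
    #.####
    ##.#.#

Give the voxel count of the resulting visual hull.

before carving: 216 voxels (6×6×6)
  1. axis=0 (YZ plane), |mask|=24  ⇒  voxels=144
  2. axis=1 (XZ plane), |mask|=29  ⇒  voxels=119

119 voxels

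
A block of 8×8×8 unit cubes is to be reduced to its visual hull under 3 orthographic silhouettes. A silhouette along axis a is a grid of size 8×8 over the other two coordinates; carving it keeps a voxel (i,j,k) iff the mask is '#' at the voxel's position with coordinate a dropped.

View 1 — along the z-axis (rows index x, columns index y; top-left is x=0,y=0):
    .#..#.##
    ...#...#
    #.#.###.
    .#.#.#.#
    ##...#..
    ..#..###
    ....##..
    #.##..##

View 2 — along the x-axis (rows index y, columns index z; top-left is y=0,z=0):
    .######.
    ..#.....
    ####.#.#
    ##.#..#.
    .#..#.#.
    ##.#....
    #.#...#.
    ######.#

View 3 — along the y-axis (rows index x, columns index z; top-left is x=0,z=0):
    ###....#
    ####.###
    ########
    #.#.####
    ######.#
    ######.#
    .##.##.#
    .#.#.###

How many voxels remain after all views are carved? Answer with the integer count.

full grid |V| = 512
  1. axis=2 (XY plane), |mask|=29  ⇒  voxels=232
  2. axis=0 (YZ plane), |mask|=33  ⇒  voxels=122
  3. axis=1 (XZ plane), |mask|=49  ⇒  voxels=94

|visual hull| = 94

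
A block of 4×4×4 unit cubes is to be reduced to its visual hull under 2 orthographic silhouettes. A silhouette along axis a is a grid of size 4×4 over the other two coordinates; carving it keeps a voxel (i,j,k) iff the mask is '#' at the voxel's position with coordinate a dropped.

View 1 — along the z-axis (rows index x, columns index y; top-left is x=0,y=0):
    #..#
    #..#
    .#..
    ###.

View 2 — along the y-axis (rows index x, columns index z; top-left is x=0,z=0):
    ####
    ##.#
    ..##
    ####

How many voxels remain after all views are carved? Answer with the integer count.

28 voxels

start: 4×4×4 = 64 voxels
V1 z: intersect with XY mask (8 set) -- 32 left
V2 y: intersect with XZ mask (13 set) -- 28 left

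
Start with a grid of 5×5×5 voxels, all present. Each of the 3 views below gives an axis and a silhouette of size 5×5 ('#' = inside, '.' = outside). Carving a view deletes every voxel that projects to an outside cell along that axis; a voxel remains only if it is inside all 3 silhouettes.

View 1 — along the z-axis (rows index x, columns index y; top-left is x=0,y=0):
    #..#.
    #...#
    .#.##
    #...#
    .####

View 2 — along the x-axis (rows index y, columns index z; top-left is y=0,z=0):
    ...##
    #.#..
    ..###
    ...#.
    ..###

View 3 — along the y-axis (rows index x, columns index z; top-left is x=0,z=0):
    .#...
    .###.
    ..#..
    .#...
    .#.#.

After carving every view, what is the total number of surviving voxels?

8 voxels

full grid |V| = 125
carve view 1 (along z, XY-mask fill 13/25): 65 voxels remain
carve view 2 (along x, YZ-mask fill 11/25): 28 voxels remain
carve view 3 (along y, XZ-mask fill 8/25): 8 voxels remain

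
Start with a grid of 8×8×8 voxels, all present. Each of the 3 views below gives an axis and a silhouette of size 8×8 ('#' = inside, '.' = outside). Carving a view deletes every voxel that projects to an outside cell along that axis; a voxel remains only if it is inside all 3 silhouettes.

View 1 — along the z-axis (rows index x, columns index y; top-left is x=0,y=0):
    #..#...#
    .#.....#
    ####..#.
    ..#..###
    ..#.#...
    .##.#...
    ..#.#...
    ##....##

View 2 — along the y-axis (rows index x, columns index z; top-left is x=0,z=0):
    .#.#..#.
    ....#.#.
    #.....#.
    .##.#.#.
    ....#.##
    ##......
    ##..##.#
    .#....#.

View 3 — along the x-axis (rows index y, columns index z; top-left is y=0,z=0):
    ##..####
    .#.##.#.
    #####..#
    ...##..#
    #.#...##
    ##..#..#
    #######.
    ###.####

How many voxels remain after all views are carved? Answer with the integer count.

remaining voxels: 50

start: 8×8×8 = 512 voxels
[1] z-view keeps 25 columns → grid now 200
[2] y-view keeps 23 columns → grid now 69
[3] x-view keeps 41 columns → grid now 50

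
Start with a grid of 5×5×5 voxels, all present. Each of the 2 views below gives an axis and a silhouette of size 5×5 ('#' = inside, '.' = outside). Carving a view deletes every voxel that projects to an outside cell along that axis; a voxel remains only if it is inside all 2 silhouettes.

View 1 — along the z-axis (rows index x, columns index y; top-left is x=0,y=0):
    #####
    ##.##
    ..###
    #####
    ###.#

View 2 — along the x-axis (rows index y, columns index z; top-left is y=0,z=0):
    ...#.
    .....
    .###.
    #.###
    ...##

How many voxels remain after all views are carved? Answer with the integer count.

remaining voxels: 42

full grid |V| = 125
step 1: project along z, AND mask (21/25) → |grid| = 105
step 2: project along x, AND mask (10/25) → |grid| = 42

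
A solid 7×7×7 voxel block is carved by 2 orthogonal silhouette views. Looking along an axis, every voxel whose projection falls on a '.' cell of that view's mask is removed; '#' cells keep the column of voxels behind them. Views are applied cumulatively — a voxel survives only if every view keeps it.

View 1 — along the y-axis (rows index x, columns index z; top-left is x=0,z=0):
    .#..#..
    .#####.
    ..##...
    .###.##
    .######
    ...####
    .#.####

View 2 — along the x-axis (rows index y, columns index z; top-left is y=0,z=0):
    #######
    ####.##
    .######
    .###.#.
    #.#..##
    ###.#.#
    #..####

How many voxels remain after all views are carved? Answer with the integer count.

initial block: 7^3 = 343
V1 y: intersect with XZ mask (29 set) -- 203 left
V2 x: intersect with YZ mask (37 set) -- 153 left

153 voxels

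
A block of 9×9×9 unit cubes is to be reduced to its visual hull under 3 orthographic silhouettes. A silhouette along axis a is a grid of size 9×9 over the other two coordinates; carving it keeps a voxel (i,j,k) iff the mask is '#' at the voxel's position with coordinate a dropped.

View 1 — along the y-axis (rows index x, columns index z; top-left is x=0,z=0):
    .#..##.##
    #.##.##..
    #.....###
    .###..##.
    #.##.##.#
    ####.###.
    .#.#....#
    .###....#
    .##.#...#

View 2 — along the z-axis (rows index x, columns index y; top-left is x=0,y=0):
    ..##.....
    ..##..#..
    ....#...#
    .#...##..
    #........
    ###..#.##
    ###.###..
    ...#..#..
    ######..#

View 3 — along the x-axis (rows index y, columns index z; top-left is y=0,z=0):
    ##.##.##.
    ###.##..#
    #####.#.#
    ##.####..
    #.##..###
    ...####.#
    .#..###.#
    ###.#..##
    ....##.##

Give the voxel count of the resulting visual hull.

start: 9×9×9 = 729 voxels
after view 1 [y-axis, 43 of 81 cells solid] → remaining = 387
after view 2 [z-axis, 32 of 81 cells solid] → remaining = 150
after view 3 [x-axis, 51 of 81 cells solid] → remaining = 89

|visual hull| = 89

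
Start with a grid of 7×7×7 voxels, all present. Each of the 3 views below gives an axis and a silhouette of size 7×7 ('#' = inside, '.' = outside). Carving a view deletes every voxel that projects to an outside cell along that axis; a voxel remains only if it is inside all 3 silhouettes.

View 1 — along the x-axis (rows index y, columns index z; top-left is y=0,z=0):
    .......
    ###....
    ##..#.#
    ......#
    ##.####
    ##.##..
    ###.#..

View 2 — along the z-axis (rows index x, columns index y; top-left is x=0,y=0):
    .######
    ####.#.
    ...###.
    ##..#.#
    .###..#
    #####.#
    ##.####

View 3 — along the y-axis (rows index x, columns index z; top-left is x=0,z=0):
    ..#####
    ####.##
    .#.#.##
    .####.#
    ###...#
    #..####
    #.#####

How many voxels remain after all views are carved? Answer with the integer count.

initial block: 7^3 = 343
carve view 1 (along x, YZ-mask fill 22/49): 154 voxels remain
carve view 2 (along z, XY-mask fill 34/49): 106 voxels remain
carve view 3 (along y, XZ-mask fill 35/49): 74 voxels remain

74 voxels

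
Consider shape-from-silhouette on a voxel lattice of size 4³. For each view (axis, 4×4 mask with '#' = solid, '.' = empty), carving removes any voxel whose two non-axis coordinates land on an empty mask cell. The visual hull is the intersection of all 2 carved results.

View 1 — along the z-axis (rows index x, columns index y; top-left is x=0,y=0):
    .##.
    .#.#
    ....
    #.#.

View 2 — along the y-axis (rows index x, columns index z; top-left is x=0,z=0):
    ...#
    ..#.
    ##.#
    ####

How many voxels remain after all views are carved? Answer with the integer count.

voxel count = 12

full grid |V| = 64
after view 1 [z-axis, 6 of 16 cells solid] → remaining = 24
after view 2 [y-axis, 9 of 16 cells solid] → remaining = 12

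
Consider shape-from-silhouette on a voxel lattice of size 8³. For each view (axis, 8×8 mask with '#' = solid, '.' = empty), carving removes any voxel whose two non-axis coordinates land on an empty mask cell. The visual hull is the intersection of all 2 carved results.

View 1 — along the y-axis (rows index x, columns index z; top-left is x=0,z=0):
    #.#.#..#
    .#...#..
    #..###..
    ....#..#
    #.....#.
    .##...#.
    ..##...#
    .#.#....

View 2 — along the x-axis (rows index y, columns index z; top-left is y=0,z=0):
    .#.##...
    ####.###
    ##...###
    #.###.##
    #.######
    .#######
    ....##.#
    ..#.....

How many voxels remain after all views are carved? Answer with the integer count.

before carving: 512 voxels (8×8×8)
[1] y-view keeps 22 columns → grid now 176
[2] x-view keeps 39 columns → grid now 107

voxel count = 107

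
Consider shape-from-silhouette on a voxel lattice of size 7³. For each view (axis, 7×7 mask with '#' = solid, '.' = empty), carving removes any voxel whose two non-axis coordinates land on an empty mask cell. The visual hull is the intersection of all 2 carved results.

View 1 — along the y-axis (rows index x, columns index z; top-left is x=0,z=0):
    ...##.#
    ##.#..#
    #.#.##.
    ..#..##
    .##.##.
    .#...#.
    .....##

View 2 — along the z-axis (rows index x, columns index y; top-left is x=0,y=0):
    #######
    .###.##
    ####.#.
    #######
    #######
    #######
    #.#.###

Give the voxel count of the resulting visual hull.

before carving: 343 voxels (7×7×7)
[1] y-view keeps 22 columns → grid now 154
[2] z-view keeps 43 columns → grid now 134

remaining voxels: 134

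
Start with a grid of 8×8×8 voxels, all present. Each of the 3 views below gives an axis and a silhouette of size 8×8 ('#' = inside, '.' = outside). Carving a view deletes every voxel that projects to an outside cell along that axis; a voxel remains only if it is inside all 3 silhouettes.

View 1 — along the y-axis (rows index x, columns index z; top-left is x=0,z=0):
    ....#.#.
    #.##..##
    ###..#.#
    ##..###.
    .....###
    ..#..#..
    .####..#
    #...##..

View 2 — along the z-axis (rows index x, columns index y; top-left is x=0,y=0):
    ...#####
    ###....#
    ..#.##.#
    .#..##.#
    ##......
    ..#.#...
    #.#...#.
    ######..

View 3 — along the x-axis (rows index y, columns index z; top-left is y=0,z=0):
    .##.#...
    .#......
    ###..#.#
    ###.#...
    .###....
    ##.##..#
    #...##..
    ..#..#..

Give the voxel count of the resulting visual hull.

initial block: 8^3 = 512
V1 y: intersect with XZ mask (30 set) -- 240 left
V2 z: intersect with XY mask (30 set) -- 113 left
V3 x: intersect with YZ mask (26 set) -- 43 left

|visual hull| = 43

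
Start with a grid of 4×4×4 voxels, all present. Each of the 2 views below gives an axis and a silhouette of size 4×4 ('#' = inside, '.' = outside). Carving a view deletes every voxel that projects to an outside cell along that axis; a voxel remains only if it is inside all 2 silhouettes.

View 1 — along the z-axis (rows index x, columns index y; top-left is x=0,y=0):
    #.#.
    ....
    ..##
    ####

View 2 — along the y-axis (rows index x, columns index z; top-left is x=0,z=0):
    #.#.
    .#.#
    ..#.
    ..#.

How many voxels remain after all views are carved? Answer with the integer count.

10 voxels

full grid |V| = 64
V1 z: intersect with XY mask (8 set) -- 32 left
V2 y: intersect with XZ mask (6 set) -- 10 left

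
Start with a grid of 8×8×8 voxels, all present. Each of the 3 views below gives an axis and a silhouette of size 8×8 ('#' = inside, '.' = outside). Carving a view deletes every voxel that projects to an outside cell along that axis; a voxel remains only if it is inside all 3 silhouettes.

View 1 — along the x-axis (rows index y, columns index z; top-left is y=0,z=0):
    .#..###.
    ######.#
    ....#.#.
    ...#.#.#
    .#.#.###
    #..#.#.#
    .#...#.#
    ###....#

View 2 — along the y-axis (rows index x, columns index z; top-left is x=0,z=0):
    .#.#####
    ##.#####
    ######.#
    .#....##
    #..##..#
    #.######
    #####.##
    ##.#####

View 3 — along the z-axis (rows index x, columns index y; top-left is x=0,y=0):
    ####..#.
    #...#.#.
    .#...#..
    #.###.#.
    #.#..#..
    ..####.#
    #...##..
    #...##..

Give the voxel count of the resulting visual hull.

initial block: 8^3 = 512
carve view 1 (along x, YZ-mask fill 32/64): 256 voxels remain
carve view 2 (along y, XZ-mask fill 48/64): 199 voxels remain
carve view 3 (along z, XY-mask fill 29/64): 93 voxels remain

93 voxels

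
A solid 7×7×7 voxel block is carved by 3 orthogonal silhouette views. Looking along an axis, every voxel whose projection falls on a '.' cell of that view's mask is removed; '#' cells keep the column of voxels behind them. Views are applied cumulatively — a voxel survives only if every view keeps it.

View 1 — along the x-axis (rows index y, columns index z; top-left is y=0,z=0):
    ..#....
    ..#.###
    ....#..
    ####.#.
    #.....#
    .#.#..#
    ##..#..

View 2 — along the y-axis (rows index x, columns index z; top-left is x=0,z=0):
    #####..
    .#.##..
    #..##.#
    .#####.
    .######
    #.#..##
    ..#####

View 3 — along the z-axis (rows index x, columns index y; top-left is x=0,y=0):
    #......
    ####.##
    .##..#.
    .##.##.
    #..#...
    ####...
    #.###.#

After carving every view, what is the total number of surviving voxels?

voxel count = 39

initial block: 7^3 = 343
carve view 1 (along x, YZ-mask fill 19/49): 133 voxels remain
carve view 2 (along y, XZ-mask fill 32/49): 86 voxels remain
carve view 3 (along z, XY-mask fill 25/49): 39 voxels remain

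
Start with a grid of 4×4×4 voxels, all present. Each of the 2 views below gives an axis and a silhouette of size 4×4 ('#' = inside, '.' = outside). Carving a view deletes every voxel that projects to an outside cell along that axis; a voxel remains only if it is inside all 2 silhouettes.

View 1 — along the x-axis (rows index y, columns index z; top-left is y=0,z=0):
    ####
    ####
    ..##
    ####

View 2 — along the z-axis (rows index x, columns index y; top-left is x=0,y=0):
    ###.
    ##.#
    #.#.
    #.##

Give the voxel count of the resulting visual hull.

remaining voxels: 38

initial block: 4^3 = 64
after view 1 [x-axis, 14 of 16 cells solid] → remaining = 56
after view 2 [z-axis, 11 of 16 cells solid] → remaining = 38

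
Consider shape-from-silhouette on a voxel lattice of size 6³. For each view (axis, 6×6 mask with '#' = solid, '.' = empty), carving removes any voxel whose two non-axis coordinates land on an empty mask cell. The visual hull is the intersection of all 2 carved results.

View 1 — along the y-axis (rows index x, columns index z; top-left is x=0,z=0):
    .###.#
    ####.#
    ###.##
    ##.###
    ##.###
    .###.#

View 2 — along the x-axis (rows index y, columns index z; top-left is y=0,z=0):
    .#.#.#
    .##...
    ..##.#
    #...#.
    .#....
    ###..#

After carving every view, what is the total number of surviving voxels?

initial block: 6^3 = 216
carve view 1 (along y, XZ-mask fill 28/36): 168 voxels remain
carve view 2 (along x, YZ-mask fill 15/36): 75 voxels remain

voxel count = 75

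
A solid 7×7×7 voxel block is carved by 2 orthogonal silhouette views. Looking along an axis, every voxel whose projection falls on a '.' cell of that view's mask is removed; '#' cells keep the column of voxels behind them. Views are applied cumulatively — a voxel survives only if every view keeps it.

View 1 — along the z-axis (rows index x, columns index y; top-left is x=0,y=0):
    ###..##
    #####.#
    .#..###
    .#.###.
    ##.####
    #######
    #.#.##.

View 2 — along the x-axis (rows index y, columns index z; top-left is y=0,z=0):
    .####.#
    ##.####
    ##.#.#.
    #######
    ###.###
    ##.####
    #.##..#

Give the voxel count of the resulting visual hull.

start: 7×7×7 = 343 voxels
V1 z: intersect with XY mask (36 set) -- 252 left
V2 x: intersect with YZ mask (38 set) -- 197 left

197 voxels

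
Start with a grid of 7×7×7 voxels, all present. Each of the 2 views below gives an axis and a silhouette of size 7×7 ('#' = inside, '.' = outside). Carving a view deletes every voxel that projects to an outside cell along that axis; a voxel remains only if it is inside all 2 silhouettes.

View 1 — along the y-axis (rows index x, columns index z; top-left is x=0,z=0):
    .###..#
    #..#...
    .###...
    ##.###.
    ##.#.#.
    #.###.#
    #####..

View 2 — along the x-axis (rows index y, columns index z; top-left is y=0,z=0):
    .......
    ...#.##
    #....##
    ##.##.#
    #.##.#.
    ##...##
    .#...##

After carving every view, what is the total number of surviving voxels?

full grid |V| = 343
carve view 1 (along y, XZ-mask fill 28/49): 196 voxels remain
carve view 2 (along x, YZ-mask fill 22/49): 83 voxels remain

voxel count = 83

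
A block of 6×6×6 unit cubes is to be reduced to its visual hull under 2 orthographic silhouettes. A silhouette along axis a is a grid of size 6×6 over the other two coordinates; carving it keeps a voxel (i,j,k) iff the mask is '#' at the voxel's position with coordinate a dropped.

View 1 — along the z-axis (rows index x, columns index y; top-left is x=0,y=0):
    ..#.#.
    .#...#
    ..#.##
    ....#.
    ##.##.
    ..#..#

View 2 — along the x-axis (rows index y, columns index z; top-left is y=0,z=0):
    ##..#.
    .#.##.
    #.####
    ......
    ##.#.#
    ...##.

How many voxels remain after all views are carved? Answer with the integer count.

46 voxels

start: 6×6×6 = 216 voxels
  1. axis=2 (XY plane), |mask|=14  ⇒  voxels=84
  2. axis=0 (YZ plane), |mask|=17  ⇒  voxels=46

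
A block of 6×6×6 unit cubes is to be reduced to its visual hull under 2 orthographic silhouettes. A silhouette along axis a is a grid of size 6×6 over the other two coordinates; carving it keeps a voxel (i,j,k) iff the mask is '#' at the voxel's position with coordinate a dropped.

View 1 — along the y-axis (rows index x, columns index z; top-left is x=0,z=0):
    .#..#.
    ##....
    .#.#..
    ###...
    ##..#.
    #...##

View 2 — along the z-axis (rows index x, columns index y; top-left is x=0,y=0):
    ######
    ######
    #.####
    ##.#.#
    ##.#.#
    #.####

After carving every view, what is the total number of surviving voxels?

full grid |V| = 216
V1 y: intersect with XZ mask (15 set) -- 90 left
V2 z: intersect with XY mask (30 set) -- 73 left

voxel count = 73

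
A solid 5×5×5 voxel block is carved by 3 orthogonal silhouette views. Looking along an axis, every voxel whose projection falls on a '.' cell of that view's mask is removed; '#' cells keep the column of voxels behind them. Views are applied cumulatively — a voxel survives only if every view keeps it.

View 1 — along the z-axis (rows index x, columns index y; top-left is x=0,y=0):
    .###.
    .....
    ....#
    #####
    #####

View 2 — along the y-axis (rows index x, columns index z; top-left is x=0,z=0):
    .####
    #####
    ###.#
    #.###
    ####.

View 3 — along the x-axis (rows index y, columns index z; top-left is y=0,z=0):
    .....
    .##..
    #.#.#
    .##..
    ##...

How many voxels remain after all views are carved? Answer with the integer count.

voxel count = 22

initial block: 5^3 = 125
[1] z-view keeps 14 columns → grid now 70
[2] y-view keeps 21 columns → grid now 56
[3] x-view keeps 9 columns → grid now 22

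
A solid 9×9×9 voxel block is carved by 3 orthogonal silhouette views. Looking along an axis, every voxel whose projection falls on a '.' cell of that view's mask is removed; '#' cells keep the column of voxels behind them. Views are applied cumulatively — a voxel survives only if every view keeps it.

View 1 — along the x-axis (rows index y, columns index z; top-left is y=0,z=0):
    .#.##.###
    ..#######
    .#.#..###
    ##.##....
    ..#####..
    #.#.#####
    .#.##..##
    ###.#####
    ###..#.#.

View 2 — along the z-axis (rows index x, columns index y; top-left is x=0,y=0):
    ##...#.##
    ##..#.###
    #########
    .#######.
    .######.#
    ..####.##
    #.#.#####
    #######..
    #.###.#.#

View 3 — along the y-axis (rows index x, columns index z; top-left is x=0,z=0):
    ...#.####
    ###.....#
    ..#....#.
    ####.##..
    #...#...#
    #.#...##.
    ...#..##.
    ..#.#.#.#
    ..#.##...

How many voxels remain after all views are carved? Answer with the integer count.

initial block: 9^3 = 729
step 1: project along x, AND mask (52/81) → |grid| = 468
step 2: project along z, AND mask (60/81) → |grid| = 344
step 3: project along y, AND mask (34/81) → |grid| = 140

voxel count = 140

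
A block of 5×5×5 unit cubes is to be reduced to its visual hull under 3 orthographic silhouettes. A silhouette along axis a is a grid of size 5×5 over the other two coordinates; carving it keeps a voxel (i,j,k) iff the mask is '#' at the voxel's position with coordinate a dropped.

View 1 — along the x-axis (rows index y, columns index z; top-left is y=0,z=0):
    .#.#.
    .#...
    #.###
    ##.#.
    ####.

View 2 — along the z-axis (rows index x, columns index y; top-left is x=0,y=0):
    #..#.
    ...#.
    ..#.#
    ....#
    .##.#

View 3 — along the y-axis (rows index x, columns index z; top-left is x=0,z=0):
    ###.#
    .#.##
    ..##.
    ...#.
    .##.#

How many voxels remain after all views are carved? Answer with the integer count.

voxel count = 15

initial block: 5^3 = 125
after view 1 [x-axis, 14 of 25 cells solid] → remaining = 70
after view 2 [z-axis, 9 of 25 cells solid] → remaining = 29
after view 3 [y-axis, 13 of 25 cells solid] → remaining = 15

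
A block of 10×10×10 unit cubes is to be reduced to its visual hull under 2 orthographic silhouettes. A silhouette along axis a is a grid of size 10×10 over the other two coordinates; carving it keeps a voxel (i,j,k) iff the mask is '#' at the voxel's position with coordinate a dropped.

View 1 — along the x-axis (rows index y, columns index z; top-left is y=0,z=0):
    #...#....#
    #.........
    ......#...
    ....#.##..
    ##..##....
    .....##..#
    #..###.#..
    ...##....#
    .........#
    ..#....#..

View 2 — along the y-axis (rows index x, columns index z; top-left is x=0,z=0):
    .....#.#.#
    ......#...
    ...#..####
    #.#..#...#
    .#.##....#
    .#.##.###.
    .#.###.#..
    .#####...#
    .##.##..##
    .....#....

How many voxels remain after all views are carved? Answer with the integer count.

voxel count = 110

initial block: 10^3 = 1000
V1 x: intersect with YZ mask (26 set) -- 260 left
V2 y: intersect with XZ mask (41 set) -- 110 left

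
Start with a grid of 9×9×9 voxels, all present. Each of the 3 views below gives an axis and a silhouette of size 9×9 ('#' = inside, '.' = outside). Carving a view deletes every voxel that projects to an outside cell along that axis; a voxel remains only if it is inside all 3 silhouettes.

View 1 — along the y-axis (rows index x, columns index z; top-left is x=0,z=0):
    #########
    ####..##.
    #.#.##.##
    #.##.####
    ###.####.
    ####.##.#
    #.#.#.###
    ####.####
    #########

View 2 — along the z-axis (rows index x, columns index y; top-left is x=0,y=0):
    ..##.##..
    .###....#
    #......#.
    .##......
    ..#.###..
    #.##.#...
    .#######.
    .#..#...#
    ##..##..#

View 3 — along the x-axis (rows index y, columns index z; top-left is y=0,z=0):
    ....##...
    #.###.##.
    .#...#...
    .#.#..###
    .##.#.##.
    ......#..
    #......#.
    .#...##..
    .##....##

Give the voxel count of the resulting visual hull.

full grid |V| = 729
  1. axis=1 (XZ plane), |mask|=65  ⇒  voxels=585
  2. axis=2 (XY plane), |mask|=35  ⇒  voxels=253
  3. axis=0 (YZ plane), |mask|=30  ⇒  voxels=97

97 voxels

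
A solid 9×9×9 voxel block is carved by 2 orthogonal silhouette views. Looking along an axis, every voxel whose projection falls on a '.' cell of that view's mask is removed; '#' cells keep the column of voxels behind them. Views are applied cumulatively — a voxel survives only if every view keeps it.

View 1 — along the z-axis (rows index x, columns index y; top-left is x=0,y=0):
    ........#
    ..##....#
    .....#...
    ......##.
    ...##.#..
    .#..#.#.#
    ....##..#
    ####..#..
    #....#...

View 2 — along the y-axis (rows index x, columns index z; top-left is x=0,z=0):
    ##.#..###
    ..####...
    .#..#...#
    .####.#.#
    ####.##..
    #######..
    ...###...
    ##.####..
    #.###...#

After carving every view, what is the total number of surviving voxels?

full grid |V| = 729
carve view 1 (along z, XY-mask fill 24/81): 216 voxels remain
carve view 2 (along y, XZ-mask fill 46/81): 128 voxels remain

remaining voxels: 128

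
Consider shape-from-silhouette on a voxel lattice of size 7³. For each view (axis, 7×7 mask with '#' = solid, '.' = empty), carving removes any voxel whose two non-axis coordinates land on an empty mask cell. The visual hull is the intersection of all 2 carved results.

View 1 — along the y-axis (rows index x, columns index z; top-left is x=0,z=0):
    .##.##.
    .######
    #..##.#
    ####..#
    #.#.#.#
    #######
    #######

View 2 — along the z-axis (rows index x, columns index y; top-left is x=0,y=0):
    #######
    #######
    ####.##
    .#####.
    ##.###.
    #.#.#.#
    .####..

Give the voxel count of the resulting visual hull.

full grid |V| = 343
carve view 1 (along y, XZ-mask fill 37/49): 259 voxels remain
carve view 2 (along z, XY-mask fill 38/49): 195 voxels remain

voxel count = 195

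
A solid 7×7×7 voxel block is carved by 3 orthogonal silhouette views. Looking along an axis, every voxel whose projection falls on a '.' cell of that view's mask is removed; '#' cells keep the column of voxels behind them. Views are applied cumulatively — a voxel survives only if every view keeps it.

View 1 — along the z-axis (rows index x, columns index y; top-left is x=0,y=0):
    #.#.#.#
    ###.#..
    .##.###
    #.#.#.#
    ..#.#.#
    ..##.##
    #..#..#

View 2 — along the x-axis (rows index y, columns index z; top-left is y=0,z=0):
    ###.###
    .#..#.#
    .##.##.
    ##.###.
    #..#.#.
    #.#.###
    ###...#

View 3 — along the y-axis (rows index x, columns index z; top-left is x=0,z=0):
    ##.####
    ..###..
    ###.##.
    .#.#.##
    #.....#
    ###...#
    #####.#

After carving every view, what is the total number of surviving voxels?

start: 7×7×7 = 343 voxels
step 1: project along z, AND mask (27/49) → |grid| = 189
step 2: project along x, AND mask (30/49) → |grid| = 113
step 3: project along y, AND mask (30/49) → |grid| = 71

voxel count = 71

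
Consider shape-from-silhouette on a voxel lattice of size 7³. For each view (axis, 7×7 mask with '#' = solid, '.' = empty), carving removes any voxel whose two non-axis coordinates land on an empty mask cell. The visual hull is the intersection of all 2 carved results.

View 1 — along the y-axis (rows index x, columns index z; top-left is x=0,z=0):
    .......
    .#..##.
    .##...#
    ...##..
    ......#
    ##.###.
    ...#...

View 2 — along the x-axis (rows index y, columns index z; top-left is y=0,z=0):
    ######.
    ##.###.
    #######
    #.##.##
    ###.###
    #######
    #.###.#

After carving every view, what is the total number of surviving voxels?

|visual hull| = 86

start: 7×7×7 = 343 voxels
V1 y: intersect with XZ mask (15 set) -- 105 left
V2 x: intersect with YZ mask (41 set) -- 86 left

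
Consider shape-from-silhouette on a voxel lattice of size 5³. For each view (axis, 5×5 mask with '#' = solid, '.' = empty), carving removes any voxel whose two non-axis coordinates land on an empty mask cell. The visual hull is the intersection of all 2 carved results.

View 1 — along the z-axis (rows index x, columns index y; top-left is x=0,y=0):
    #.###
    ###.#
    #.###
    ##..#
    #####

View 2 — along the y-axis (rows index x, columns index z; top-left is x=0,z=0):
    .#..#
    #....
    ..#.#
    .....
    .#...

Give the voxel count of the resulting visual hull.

|visual hull| = 25

initial block: 5^3 = 125
step 1: project along z, AND mask (20/25) → |grid| = 100
step 2: project along y, AND mask (6/25) → |grid| = 25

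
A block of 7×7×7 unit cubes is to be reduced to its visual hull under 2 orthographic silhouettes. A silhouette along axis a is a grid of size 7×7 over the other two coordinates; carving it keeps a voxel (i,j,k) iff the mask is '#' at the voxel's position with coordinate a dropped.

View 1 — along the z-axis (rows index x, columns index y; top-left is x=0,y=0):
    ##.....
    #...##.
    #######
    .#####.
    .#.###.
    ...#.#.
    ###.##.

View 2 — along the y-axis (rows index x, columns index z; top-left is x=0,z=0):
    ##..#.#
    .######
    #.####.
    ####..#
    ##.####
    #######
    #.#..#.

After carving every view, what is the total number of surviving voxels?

initial block: 7^3 = 343
[1] z-view keeps 28 columns → grid now 196
[2] y-view keeps 36 columns → grid now 139

remaining voxels: 139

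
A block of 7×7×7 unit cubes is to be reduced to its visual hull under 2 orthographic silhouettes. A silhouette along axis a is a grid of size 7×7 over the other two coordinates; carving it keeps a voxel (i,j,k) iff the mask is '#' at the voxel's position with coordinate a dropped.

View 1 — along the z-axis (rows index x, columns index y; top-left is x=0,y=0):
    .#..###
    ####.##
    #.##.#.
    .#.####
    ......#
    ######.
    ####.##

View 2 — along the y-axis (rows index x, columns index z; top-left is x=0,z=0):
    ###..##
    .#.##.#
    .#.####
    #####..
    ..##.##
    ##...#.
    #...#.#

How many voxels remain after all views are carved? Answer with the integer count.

full grid |V| = 343
[1] z-view keeps 32 columns → grid now 224
[2] y-view keeps 29 columns → grid now 129

voxel count = 129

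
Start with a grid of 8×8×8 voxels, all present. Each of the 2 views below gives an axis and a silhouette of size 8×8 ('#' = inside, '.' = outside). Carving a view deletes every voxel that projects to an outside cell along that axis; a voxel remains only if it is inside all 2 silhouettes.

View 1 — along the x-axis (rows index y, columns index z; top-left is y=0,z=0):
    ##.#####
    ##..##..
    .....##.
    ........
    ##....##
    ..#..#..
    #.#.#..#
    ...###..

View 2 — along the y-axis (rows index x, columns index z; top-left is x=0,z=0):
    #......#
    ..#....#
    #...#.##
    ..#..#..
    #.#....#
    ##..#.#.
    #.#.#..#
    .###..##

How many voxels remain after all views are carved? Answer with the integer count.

start: 8×8×8 = 512 voxels
  1. axis=0 (YZ plane), |mask|=26  ⇒  voxels=208
  2. axis=1 (XZ plane), |mask|=26  ⇒  voxels=82

|visual hull| = 82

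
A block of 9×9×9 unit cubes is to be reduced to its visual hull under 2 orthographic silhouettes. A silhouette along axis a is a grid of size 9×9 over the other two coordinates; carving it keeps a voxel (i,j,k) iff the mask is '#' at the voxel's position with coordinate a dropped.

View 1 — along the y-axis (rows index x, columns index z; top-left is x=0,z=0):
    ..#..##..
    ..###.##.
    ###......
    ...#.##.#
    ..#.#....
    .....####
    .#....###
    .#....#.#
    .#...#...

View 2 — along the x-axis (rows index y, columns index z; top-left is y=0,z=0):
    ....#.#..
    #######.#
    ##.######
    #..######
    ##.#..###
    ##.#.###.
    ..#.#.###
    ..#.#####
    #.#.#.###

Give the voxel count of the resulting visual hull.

185 voxels

before carving: 729 voxels (9×9×9)
  1. axis=1 (XZ plane), |mask|=30  ⇒  voxels=270
  2. axis=0 (YZ plane), |mask|=54  ⇒  voxels=185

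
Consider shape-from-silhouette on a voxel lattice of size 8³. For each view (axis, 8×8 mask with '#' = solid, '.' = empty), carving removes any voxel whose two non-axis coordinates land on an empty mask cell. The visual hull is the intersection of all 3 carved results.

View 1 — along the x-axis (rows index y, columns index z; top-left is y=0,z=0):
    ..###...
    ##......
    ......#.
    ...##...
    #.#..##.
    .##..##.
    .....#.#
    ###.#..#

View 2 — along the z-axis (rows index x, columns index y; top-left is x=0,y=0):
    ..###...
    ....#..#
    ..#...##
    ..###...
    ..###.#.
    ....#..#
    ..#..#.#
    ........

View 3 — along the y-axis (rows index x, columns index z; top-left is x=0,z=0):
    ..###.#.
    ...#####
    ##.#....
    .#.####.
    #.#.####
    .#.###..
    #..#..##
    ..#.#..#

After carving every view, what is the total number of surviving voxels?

remaining voxels: 31

start: 8×8×8 = 512 voxels
  1. axis=0 (YZ plane), |mask|=23  ⇒  voxels=184
  2. axis=2 (XY plane), |mask|=20  ⇒  voxels=59
  3. axis=1 (XZ plane), |mask|=34  ⇒  voxels=31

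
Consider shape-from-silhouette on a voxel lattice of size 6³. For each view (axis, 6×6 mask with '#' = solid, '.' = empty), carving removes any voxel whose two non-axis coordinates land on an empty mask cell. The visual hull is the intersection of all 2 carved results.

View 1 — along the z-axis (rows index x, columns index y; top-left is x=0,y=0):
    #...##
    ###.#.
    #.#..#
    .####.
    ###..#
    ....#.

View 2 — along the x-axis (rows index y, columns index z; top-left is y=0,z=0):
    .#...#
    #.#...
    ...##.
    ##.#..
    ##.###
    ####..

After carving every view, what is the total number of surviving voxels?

before carving: 216 voxels (6×6×6)
  1. axis=2 (XY plane), |mask|=19  ⇒  voxels=114
  2. axis=0 (YZ plane), |mask|=18  ⇒  voxels=57

remaining voxels: 57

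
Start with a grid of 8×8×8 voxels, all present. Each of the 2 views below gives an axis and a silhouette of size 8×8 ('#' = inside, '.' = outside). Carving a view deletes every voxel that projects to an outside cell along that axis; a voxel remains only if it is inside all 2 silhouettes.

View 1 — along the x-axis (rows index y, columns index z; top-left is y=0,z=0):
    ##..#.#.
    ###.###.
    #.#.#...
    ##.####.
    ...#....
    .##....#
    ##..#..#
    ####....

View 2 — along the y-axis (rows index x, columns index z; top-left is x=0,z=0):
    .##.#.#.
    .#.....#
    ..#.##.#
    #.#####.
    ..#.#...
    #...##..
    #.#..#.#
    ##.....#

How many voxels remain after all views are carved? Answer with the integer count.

before carving: 512 voxels (8×8×8)
V1 x: intersect with YZ mask (31 set) -- 248 left
V2 y: intersect with XZ mask (28 set) -- 112 left

remaining voxels: 112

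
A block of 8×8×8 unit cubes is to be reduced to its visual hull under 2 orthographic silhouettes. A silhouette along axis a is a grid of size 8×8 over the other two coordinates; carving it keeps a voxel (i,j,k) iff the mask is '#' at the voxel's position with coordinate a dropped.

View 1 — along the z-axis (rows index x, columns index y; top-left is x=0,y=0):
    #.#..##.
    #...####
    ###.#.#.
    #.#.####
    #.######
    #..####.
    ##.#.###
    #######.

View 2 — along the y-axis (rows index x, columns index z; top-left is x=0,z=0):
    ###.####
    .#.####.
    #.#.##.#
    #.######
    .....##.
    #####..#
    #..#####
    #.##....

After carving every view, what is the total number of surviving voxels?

221 voxels

initial block: 8^3 = 512
V1 z: intersect with XY mask (45 set) -- 360 left
V2 y: intersect with XZ mask (41 set) -- 221 left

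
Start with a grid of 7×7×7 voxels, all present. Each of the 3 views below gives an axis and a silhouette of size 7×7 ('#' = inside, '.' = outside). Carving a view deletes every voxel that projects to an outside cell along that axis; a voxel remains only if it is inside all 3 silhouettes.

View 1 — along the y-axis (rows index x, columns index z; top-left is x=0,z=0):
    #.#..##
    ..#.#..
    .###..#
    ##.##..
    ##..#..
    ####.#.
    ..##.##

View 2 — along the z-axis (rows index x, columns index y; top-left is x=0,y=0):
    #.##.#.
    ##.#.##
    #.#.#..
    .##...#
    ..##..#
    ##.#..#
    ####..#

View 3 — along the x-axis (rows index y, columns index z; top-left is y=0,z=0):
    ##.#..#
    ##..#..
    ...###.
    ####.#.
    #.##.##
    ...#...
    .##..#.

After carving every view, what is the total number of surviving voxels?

before carving: 343 voxels (7×7×7)
carve view 1 (along y, XZ-mask fill 26/49): 182 voxels remain
carve view 2 (along z, XY-mask fill 27/49): 99 voxels remain
carve view 3 (along x, YZ-mask fill 24/49): 48 voxels remain

48 voxels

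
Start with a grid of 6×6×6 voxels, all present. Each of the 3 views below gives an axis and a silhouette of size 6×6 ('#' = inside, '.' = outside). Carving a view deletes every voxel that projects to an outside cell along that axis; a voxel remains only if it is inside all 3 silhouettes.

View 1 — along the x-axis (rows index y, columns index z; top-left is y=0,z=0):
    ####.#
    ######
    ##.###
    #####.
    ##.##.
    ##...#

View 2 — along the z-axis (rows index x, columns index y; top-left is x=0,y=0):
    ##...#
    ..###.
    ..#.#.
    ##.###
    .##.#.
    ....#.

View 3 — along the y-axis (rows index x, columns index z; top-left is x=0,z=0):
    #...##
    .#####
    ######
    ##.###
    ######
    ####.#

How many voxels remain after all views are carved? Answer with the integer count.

start: 6×6×6 = 216 voxels
carve view 1 (along x, YZ-mask fill 28/36): 168 voxels remain
carve view 2 (along z, XY-mask fill 17/36): 79 voxels remain
carve view 3 (along y, XZ-mask fill 30/36): 65 voxels remain

voxel count = 65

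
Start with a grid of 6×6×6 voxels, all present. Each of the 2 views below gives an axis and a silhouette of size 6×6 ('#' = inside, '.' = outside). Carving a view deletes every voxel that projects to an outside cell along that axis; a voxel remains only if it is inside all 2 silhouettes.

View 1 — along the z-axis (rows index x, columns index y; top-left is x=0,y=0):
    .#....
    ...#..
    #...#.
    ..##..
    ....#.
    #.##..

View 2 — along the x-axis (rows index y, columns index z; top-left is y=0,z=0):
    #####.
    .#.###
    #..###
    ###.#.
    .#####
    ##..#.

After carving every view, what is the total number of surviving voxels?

initial block: 6^3 = 216
[1] z-view keeps 10 columns → grid now 60
[2] x-view keeps 25 columns → grid now 44

remaining voxels: 44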